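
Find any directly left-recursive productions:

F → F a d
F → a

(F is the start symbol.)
Yes, F is left-recursive

Direct left recursion occurs when N → N α for some non-terminal N (the right-hand side begins with the left-hand side itself).

F → F a d: LEFT RECURSIVE (starts with F)
F → a: starts with a

The grammar has direct left recursion on: F.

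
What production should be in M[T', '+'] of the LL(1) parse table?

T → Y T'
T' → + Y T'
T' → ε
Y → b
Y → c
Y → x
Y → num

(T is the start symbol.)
To find M[T', '+'], we find productions for T' where '+' is in the predict set (PREDICT(N → α) = (FIRST(α) \ {ε}) ∪ (FOLLOW(N) if α ⇒* ε)).

Relevant sets:
  FOLLOW(T') = { $ }

T' → + Y T': PREDICT = { '+' }
  '+' is in predict set, so this production goes in M[T', '+']
T' → ε: PREDICT = { $ }

M[T', '+'] = T' → + Y T'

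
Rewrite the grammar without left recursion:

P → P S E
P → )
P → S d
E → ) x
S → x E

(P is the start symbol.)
P is directly left-recursive. The standard transformation for
  A → A α₁ | ... | A α_m | β₁ | ... | β_n
is
  A  → β₁ A' | ... | β_n A'
  A' → α₁ A' | ... | α_m A' | ε

P → ) becomes P → ) P'
P → S d becomes P → S d P'
P → P S E becomes P' → S E P'
Add P' → ε

Productions for other non-terminals are unchanged:
  E → ) x
  S → x E

Resulting grammar:
P → ) P'
P → S d P'
P' → S E P'
P' → ε
E → ) x
S → x E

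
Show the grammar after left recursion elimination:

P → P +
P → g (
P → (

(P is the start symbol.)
P → g ( P'
P → ( P'
P' → + P'
P' → ε

P is directly left-recursive. The standard transformation for
  A → A α₁ | ... | A α_m | β₁ | ... | β_n
is
  A  → β₁ A' | ... | β_n A'
  A' → α₁ A' | ... | α_m A' | ε

P → g ( becomes P → g ( P'
P → ( becomes P → ( P'
P → P + becomes P' → + P'
Add P' → ε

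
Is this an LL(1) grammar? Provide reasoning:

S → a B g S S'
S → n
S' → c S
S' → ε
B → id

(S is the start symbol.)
No. Predict set conflict for S': { 'c' }

A grammar is LL(1) if for each non-terminal N with multiple productions, the predict sets of those productions are pairwise disjoint, where PREDICT(N → α) = (FIRST(α) \ {ε}) ∪ (FOLLOW(N) if α ⇒* ε).

Relevant sets:
  FOLLOW(S') = { $, 'c' }

For S:
  PREDICT(S → a B g S S') = { 'a' }
  PREDICT(S → n) = { 'n' }
For S':
  PREDICT(S' → c S) = { 'c' }
  PREDICT(S' → ε) = { $, 'c' }
B has a single production, so nothing to check there.

Conflict found: Predict set conflict for S': { 'c' }
The grammar is NOT LL(1).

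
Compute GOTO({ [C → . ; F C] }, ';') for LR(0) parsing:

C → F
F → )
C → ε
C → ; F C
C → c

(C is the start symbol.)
{ [C → ; . F C], [F → . )] }

GOTO(I, ';') = CLOSURE({ [A → αX.β] : [A → α.Xβ] ∈ I, X = ';' })

Items with dot before ';', with the dot advanced:
  [C → . ; F C] → [C → ; . F C]
Closure of the advanced items:
  [C → ; . F C] has the dot before F: add [F → . )]

GOTO = { [C → ; . F C], [F → . )] }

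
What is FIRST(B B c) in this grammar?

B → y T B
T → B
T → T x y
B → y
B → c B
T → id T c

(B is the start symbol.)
{ 'c', 'y' }

FIRST sets of the non-terminals involved (from the grammar, by fixed-point iteration):
  FIRST(B) = { 'c', 'y' }

To compute FIRST(B B c), process the symbols left to right:
Symbol B is a non-terminal. Add FIRST(B) \ {ε} = { 'c', 'y' }
B is not nullable (ε ∉ FIRST(B)), so stop here.
FIRST(B B c) = { 'c', 'y' }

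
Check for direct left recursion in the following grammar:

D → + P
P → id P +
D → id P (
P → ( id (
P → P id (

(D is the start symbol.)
Yes, P is left-recursive

D → + P: starts with '+'
P → id P +: starts with id
D → id P (: starts with id
P → ( id (: starts with '('
P → P id (: LEFT RECURSIVE (starts with P)

The grammar has direct left recursion on: P.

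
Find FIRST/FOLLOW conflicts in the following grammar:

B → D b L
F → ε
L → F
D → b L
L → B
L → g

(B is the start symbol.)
A FIRST/FOLLOW conflict occurs when a non-terminal N has a nullable alternative N → β (β ⇒* ε) and another alternative N → α with FIRST(α) ∩ FOLLOW(N) ≠ ∅: on such a lookahead the parser cannot decide between expanding α and letting N vanish via β.

Nullable non-terminals: F, L.
FIRST sets used below: FIRST(F) = { ε }, FIRST(B) = { 'b' }
F has a nullable alternative but only one production, so nothing to check.

L: nullable alternative(s) L → F; FOLLOW(L) = { $, 'b' }
  L → F: FIRST \ {ε} = { } — this is the only nullable alternative, skip
  L → B: FIRST \ {ε} = { 'b' } — overlaps FOLLOW(L) on { 'b' }: CONFLICT
  L → g: FIRST \ {ε} = { 'g' } — disjoint from FOLLOW(L)

B, D have no nullable alternative, so no FIRST/FOLLOW check is needed there.

So the grammar has 1 FIRST/FOLLOW conflict (marked CONFLICT above).

Answer: Yes. L → B with FOLLOW(L) on { 'b' }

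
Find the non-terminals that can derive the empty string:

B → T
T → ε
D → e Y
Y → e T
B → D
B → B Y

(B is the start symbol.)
ε-productions: T → ε
So T is immediately nullable.
B → T: every symbol on the right is nullable, so B is nullable too.
No further non-terminal can be added: every production for the remaining non-terminals contains a terminal or a non-nullable non-terminal.
Nullable = { 'B', 'T' }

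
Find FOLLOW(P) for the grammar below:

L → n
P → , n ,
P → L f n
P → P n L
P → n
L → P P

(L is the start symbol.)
To compute FOLLOW(P), find every occurrence of P on a right-hand side N → α P β: add FIRST(β) \ {ε}, and if β is empty or nullable also add FOLLOW(N). Iterate to a fixed point.

In P → P n L: P is followed by n L, add FIRST(n L) \ {ε} = { 'n' }
In L → P P: P is followed by P, add FIRST(P) \ {ε} = { ',', 'n' }
In L → P P: P is at the end, add FOLLOW(L)

The FOLLOW sets referred to above (computed the same way, to a fixed point):
  FOLLOW(L) = { $, ',', 'f', 'n' }

Taking the union: FOLLOW(P) = { $, ',', 'f', 'n' }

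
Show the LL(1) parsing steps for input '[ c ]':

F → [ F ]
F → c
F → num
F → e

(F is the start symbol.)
LL(1) parsing maintains a stack (initially the start symbol over $) and the input. At each step: if the stack top is a terminal, match it against the current input token; if it is a non-terminal N, replace it with the RHS of M[N, lookahead] (the unique production whose predict set contains the lookahead).

Stack is shown with the top on the left.

Stack    Input    Action
------------------------
F $      [ c ] $  output F → [ F ]
[ F ] $  [ c ] $  match '['
F ] $    c ] $    output F → c
c ] $    c ] $    match 'c'
] $      ] $      match ']'
$        $        accept

The string is accepted.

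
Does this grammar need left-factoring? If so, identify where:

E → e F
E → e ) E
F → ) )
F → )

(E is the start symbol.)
Yes, E has productions with common prefix 'e'; F has productions with common prefix ')'

Left-factoring is needed when two productions for the same non-terminal
share a common prefix on the right-hand side.

Productions for E:
  E → e F
  E → e ) E
Productions for F:
  F → ) )
  F → )

Found common prefix 'e' in productions for E
Found common prefix ')' in productions for F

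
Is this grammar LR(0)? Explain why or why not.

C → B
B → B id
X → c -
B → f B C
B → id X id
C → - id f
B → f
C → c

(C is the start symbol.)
No. Shift-reduce conflict between [C → B .] and [B → B . id]

A grammar is LR(0) if no state in the canonical LR(0) collection has:
  - both a shift item (dot before a terminal) and a complete item (shift-reduce conflict), or
  - two or more complete items (reduce-reduce conflict; the accept item [C' → C .] counts as a complete item here).

Augment with C' → C and build the canonical LR(0) collection (I0 = CLOSURE({[C' → . C]}), then GOTO on every symbol after a dot until no new states appear). It has 17 states:
  I0: { [B → . B id], [B → . f B C], [B → . f], [B → . id X id], [C → . - id f], [C → . B], [C → . c], [C' → . C] }  — shift
  I1: { [C → - . id f] }  — shift
  I2: { [B → B . id], [C → B .] }  — shift, reduce
  I3: { [C' → C .] }  — accept
  I4: { [C → c .] }  — reduce
  I5: { [B → . B id], [B → . f B C], [B → . f], [B → . id X id], [B → f . B C], [B → f .] }  — shift, reduce
  I6: { [B → id . X id], [X → . c -] }  — shift
  I7: { [B → id X . id] }  — shift
  I8: { [X → c . -] }  — shift
  I9: { [X → c - .] }  — reduce
  I10: { [B → id X id .] }  — reduce
  I11: { [B → . B id], [B → . f B C], [B → . f], [B → . id X id], [B → B . id], [B → f B . C], [C → . - id f], [C → . B], [C → . c] }  — shift
  I12: { [B → f B C .] }  — reduce
  I13: { [B → B id .], [B → id . X id], [X → . c -] }  — shift, reduce
  I14: { [B → B id .] }  — reduce
  I15: { [C → - id . f] }  — shift
  I16: { [C → - id f .] }  — reduce

Conflict in state I2:
  Shift-reduce conflict between [C → B .] and [B → B . id]
So the grammar is NOT LR(0).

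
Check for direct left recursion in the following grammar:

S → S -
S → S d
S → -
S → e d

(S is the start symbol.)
S → S -: LEFT RECURSIVE (starts with S)
S → S d: LEFT RECURSIVE (starts with S)
S → -: starts with '-'
S → e d: starts with e

The grammar has direct left recursion on: S.

Answer: Yes, S is left-recursive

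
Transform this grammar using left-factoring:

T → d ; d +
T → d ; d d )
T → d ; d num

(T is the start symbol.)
Left-factoring transforms A → αβ₁ | αβ₂ into A → αA' and A' → β₁ | β₂
(α is the longest common prefix among the alternatives). Repeat until
no nonterminal has two alternatives with a common prefix.

Round 1: T has alternatives sharing prefix 'd ; d'. Introduce T': T → d ; d T'
  Add: T' → +
  Add: T' → d )
  Add: T' → num

No remaining common prefixes — done.

Resulting grammar:
T → d ; d T'
T' → +
T' → d )
T' → num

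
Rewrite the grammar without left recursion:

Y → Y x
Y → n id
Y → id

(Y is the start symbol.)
Y is directly left-recursive. The standard transformation for
  A → A α₁ | ... | A α_m | β₁ | ... | β_n
is
  A  → β₁ A' | ... | β_n A'
  A' → α₁ A' | ... | α_m A' | ε

Y → n id becomes Y → n id Y'
Y → id becomes Y → id Y'
Y → Y x becomes Y' → x Y'
Add Y' → ε

Resulting grammar:
Y → n id Y'
Y → id Y'
Y' → x Y'
Y' → ε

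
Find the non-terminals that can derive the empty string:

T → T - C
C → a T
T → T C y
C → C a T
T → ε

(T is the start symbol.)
{ 'T' }

A non-terminal is nullable if it can derive ε (the empty string): either it has an ε-production, or it has a production whose right-hand side consists entirely of nullable non-terminals.

ε-productions: T → ε
So T is immediately nullable.
No further non-terminal can be added: every production for the remaining non-terminals contains a terminal or a non-nullable non-terminal.
Nullable = { 'T' }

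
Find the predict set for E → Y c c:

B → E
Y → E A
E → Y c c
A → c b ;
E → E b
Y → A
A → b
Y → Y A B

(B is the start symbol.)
PREDICT(E → Y c c) = (FIRST(RHS) \ {ε}) ∪ (FOLLOW(E) if ε ∈ FIRST(RHS), i.e. RHS ⇒* ε)
FIRST(Y) = { 'b', 'c' }
FIRST(Y c c) = { 'b', 'c' }
ε ∉ FIRST(Y c c), so FOLLOW(E) is not added.
PREDICT(E → Y c c) = { 'b', 'c' }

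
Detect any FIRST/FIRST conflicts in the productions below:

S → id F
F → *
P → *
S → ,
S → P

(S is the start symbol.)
No FIRST/FIRST conflicts.

A FIRST/FIRST conflict occurs when two productions N → α and N → β for the same non-terminal have FIRST(α) ∩ FIRST(β) ≠ ∅ (with ε ∈ FIRST of a nullable right-hand side, so two nullable alternatives also conflict).

FIRST sets of the non-terminals at (or reachable through a nullable prefix from) the front of some alternative:
  FIRST(P) = { '*' }

Productions for S:
  S → id F: FIRST = { 'id' }
  S → ,: FIRST = { ',' }
  S → P: FIRST = { '*' }
F, P have only one production, so no FIRST/FIRST conflict is possible there.

All alternatives of each non-terminal have pairwise disjoint FIRST sets.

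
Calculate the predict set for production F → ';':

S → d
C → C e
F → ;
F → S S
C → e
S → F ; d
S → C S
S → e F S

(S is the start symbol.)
{ ';' }

PREDICT(F → ';') = (FIRST(RHS) \ {ε}) ∪ (FOLLOW(F) if ε ∈ FIRST(RHS), i.e. RHS ⇒* ε)
FIRST(';') = { ';' }
ε ∉ FIRST(';'), so FOLLOW(F) is not added.
PREDICT(F → ';') = { ';' }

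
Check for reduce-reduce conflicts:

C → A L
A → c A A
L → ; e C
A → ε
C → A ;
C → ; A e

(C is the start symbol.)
No reduce-reduce conflicts

A reduce-reduce conflict occurs when an LR(0) state has two complete items [A → α .] and [B → β .] — both call for a reduction, and with no lookahead the parser cannot choose between them.

Augment with C' → C and build the canonical LR(0) collection (I0 = CLOSURE({[C' → . C]}), then GOTO on every symbol after a dot until no new states appear). It has 13 states:
  I0: { [A → . c A A], [A → .], [C → . ; A e], [C → . A ;], [C → . A L], [C' → . C] }  — shift, reduce
  I1: { [A → . c A A], [A → .], [C → ; . A e] }  — shift, reduce
  I2: { [C → A . ;], [C → A . L], [L → . ; e C] }  — shift
  I3: { [C' → C .] }  — accept
  I4: { [A → . c A A], [A → .], [A → c . A A] }  — shift, reduce
  I5: { [A → . c A A], [A → .], [A → c A . A] }  — shift, reduce
  I6: { [A → c A A .] }  — reduce
  I7: { [C → A ; .], [L → ; . e C] }  — shift, reduce
  I8: { [C → A L .] }  — reduce
  I9: { [A → . c A A], [A → .], [C → . ; A e], [C → . A ;], [C → . A L], [L → ; e . C] }  — shift, reduce
  I10: { [L → ; e C .] }  — reduce
  I11: { [C → ; A . e] }  — shift
  I12: { [C → ; A e .] }  — reduce

No state contains more than one complete item.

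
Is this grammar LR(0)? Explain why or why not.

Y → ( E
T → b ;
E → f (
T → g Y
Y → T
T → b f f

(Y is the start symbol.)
Yes, the grammar is LR(0)

Augment with Y' → Y and build the canonical LR(0) collection (I0 = CLOSURE({[Y' → . Y]}), then GOTO on every symbol after a dot until no new states appear). It has 13 states:
  I0: { [T → . b ;], [T → . b f f], [T → . g Y], [Y → . ( E], [Y → . T], [Y' → . Y] }  — shift
  I1: { [E → . f (], [Y → ( . E] }  — shift
  I2: { [Y → T .] }  — reduce
  I3: { [Y' → Y .] }  — accept
  I4: { [T → b . ;], [T → b . f f] }  — shift
  I5: { [T → . b ;], [T → . b f f], [T → . g Y], [T → g . Y], [Y → . ( E], [Y → . T] }  — shift
  I6: { [T → g Y .] }  — reduce
  I7: { [T → b ; .] }  — reduce
  I8: { [T → b f . f] }  — shift
  I9: { [T → b f f .] }  — reduce
  I10: { [Y → ( E .] }  — reduce
  I11: { [E → f . (] }  — shift
  I12: { [E → f ( .] }  — reduce

Every state is either a pure shift/goto state or contains exactly one complete item and nothing to shift — no conflicts. The grammar is LR(0).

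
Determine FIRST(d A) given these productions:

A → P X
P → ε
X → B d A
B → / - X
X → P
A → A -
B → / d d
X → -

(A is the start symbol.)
{ 'd' }

To compute FIRST(d A), process the symbols left to right:
Symbol d is a terminal. Add 'd' and stop.
FIRST(d A) = { 'd' }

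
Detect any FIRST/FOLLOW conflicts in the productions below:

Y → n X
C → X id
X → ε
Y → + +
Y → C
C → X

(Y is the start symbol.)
No FIRST/FOLLOW conflicts.

A FIRST/FOLLOW conflict occurs when a non-terminal N has a nullable alternative N → β (β ⇒* ε) and another alternative N → α with FIRST(α) ∩ FOLLOW(N) ≠ ∅: on such a lookahead the parser cannot decide between expanding α and letting N vanish via β.

Nullable non-terminals: C, X, Y.
FIRST sets used below: FIRST(X) = { ε }, FIRST(C) = { 'id', ε }

C: nullable alternative(s) C → X; FOLLOW(C) = { $ }
  C → X id: FIRST \ {ε} = { 'id' } — disjoint from FOLLOW(C)
  C → X: FIRST \ {ε} = { } — this is the only nullable alternative, skip
X has a nullable alternative but only one production, so nothing to check.

Y: nullable alternative(s) Y → C; FOLLOW(Y) = { $ }
  Y → n X: FIRST \ {ε} = { 'n' } — disjoint from FOLLOW(Y)
  Y → + +: FIRST \ {ε} = { '+' } — disjoint from FOLLOW(Y)
  Y → C: FIRST \ {ε} = { 'id' } — this is the only nullable alternative, skip

No FIRST/FOLLOW conflicts found.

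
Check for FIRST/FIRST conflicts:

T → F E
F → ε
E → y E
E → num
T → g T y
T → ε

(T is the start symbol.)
FIRST sets of the non-terminals at (or reachable through a nullable prefix from) the front of some alternative:
  FIRST(F) = { ε }
  FIRST(E) = { 'num', 'y' }

Productions for T:
  T → F E: FIRST = { 'num', 'y' }
  T → g T y: FIRST = { 'g' }
  T → ε: FIRST = { ε }
Productions for E:
  E → y E: FIRST = { 'y' }
  E → num: FIRST = { 'num' }
F has only one production, so no FIRST/FIRST conflict is possible there.

All alternatives of each non-terminal have pairwise disjoint FIRST sets.

Answer: No FIRST/FIRST conflicts.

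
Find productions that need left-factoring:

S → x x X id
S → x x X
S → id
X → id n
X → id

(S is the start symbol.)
Yes, S has productions with common prefix 'x x X'; X has productions with common prefix 'id'

Left-factoring is needed when two productions for the same non-terminal
share a common prefix on the right-hand side.

Productions for S:
  S → x x X id
  S → x x X
  S → id
Productions for X:
  X → id n
  X → id

Found common prefix 'x x X' in productions for S
Found common prefix 'id' in productions for X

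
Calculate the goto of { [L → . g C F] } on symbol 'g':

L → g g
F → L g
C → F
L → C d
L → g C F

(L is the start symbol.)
{ [C → . F], [F → . L g], [L → . C d], [L → . g C F], [L → . g g], [L → g . C F] }

GOTO(I, 'g') = CLOSURE({ [A → αX.β] : [A → α.Xβ] ∈ I, X = 'g' })

Items with dot before 'g', with the dot advanced:
  [L → . g C F] → [L → g . C F]
Closure of the advanced items:
  [L → g . C F] has the dot before C: add [C → . F]
  [C → . F] has the dot before F: add [F → . L g]
  [F → . L g] has the dot before L: add [L → . g g], [L → . C d], [L → . g C F]

GOTO = { [C → . F], [F → . L g], [L → . C d], [L → . g C F], [L → . g g], [L → g . C F] }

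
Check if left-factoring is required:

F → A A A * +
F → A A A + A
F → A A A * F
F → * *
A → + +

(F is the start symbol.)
Left-factoring is needed when two productions for the same non-terminal
share a common prefix on the right-hand side.

Productions for F:
  F → A A A * +
  F → A A A + A
  F → A A A * F
  F → * *

Found common prefix 'A A A' in productions for F

Answer: Yes, F has productions with common prefix 'A A A'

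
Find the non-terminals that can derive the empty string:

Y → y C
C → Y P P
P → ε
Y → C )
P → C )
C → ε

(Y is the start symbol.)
A non-terminal is nullable if it can derive ε (the empty string): either it has an ε-production, or it has a production whose right-hand side consists entirely of nullable non-terminals.

ε-productions: P → ε, C → ε
So P, C are immediately nullable.
No further non-terminal can be added: every production for the remaining non-terminals contains a terminal or a non-nullable non-terminal.
Nullable = { 'C', 'P' }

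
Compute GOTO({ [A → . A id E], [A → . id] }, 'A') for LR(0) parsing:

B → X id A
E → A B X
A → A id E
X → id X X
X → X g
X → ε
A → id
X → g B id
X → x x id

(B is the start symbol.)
GOTO(I, 'A') = CLOSURE({ [A → αX.β] : [A → α.Xβ] ∈ I, X = 'A' })

Items with dot before 'A', with the dot advanced:
  [A → . A id E] → [A → A . id E]
Closure adds nothing (no advanced item has the dot before a non-terminal).

GOTO = { [A → A . id E] }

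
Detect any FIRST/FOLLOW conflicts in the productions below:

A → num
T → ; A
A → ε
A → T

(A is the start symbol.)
A FIRST/FOLLOW conflict occurs when a non-terminal N has a nullable alternative N → β (β ⇒* ε) and another alternative N → α with FIRST(α) ∩ FOLLOW(N) ≠ ∅: on such a lookahead the parser cannot decide between expanding α and letting N vanish via β.

Nullable non-terminals: A.
FIRST sets used below: FIRST(T) = { ';' }

A: nullable alternative(s) A → ε; FOLLOW(A) = { $ }
  A → num: FIRST \ {ε} = { 'num' } — disjoint from FOLLOW(A)
  A → ε: FIRST \ {ε} = { } — this is the only nullable alternative, skip
  A → T: FIRST \ {ε} = { ';' } — disjoint from FOLLOW(A)

T has no nullable alternative, so no FIRST/FOLLOW check is needed there.

No FIRST/FOLLOW conflicts found.

Answer: No FIRST/FOLLOW conflicts.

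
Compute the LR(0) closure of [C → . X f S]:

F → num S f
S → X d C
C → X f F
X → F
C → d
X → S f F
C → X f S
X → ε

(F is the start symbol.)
To compute CLOSURE, for each item [A → α.Bβ] where B is a non-terminal, add [B → .γ] for all productions B → γ; repeat for the newly added items until nothing changes.

Start with: [C → . X f S]
  [C → . X f S] has the dot before X: add [X → . F], [X → . S f F], [X → .]
  [X → . F] has the dot before F: add [F → . num S f]
  [X → . S f F] has the dot before S: add [S → . X d C]
No further items can be added.

CLOSURE = { [C → . X f S], [F → . num S f], [S → . X d C], [X → . F], [X → . S f F], [X → .] }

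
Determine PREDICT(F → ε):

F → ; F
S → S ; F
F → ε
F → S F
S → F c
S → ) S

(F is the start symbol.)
PREDICT(F → ε) = (FIRST(RHS) \ {ε}) ∪ (FOLLOW(F) if ε ∈ FIRST(RHS), i.e. RHS ⇒* ε)
The right-hand side is ε (FIRST(ε) = { ε }), so the predict set is FOLLOW(F) = { $, ')', ';', 'c' }
PREDICT(F → ε) = { $, ')', ';', 'c' }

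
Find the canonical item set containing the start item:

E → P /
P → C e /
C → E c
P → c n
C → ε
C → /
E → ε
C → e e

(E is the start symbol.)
First, augment the grammar with E' → E
I₀ = CLOSURE({ [E' → . E] }):
  [E' → . E] has the dot before E: add [E → . P /], [E → .]
  [E → . P /] has the dot before P: add [P → . C e /], [P → . c n]
  [P → . C e /] has the dot before C: add [C → . E c], [C → .], [C → . /], [C → . e e]
No further items can be added.

I₀ = { [C → . /], [C → . E c], [C → . e e], [C → .], [E → . P /], [E → .], [E' → . E], [P → . C e /], [P → . c n] }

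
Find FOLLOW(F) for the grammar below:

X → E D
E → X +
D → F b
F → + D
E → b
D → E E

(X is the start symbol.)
In D → F b: F is followed by b, add FIRST(b) \ {ε} = { 'b' }

Taking the union: FOLLOW(F) = { 'b' }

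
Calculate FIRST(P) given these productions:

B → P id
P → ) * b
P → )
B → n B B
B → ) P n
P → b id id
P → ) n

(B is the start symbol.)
To compute FIRST(P), examine every production with P on the left-hand side, reading each right-hand side left to right until a non-nullable symbol is reached.

From P → ) * b:
  - ')' is a terminal: add ')' and stop
From P → ):
  - ')' is a terminal: add ')' and stop
From P → b id id:
  - b is a terminal: add 'b' and stop
From P → ) n:
  - ')' is a terminal: add ')' and stop

Collecting: FIRST(P) = { ')', 'b' }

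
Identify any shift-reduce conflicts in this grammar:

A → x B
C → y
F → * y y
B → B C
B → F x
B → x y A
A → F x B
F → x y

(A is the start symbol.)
Yes — I5: [A → x B .] vs [C → . y]; I9: [F → x y .] vs [A → . x B]; I15: [A → F x B .] vs [C → . y]

A shift-reduce conflict occurs when an LR(0) state has both:
  - a complete (reduce) item [A → α .] (dot at the end), and
  - a shift item [B → β . c γ] (dot before a terminal).

Augment with A' → A and build the canonical LR(0) collection (I0 = CLOSURE({[A' → . A]}), then GOTO on every symbol after a dot until no new states appear). It has 18 states:
  I0: { [A → . F x B], [A → . x B], [A' → . A], [F → . * y y], [F → . x y] }  — shift
  I1: { [F → * . y y] }  — shift
  I2: { [A' → A .] }  — accept
  I3: { [A → F . x B] }  — shift
  I4: { [A → x . B], [B → . B C], [B → . F x], [B → . x y A], [F → . * y y], [F → . x y], [F → x . y] }  — shift
  I5: { [A → x B .], [B → B . C], [C → . y] }  — shift, reduce
  I6: { [B → F . x] }  — shift
  I7: { [B → x . y A], [F → x . y] }  — shift
  I8: { [F → x y .] }  — reduce
  I9: { [A → . F x B], [A → . x B], [B → x y . A], [F → . * y y], [F → . x y], [F → x y .] }  — shift, reduce
  I10: { [B → x y A .] }  — reduce
  I11: { [B → F x .] }  — reduce
  I12: { [B → B C .] }  — reduce
  I13: { [C → y .] }  — reduce
  I14: { [A → F x . B], [B → . B C], [B → . F x], [B → . x y A], [F → . * y y], [F → . x y] }  — shift
  I15: { [A → F x B .], [B → B . C], [C → . y] }  — shift, reduce
  I16: { [F → * y . y] }  — shift
  I17: { [F → * y y .] }  — reduce

I5 contains reduce item [A → x B .] and shift item [C → . y] — shift-reduce conflict.
I9 contains reduce item [F → x y .] and shift items [A → . x B], [F → . * y y], [F → . x y] — shift-reduce conflict.
I15 contains reduce item [A → F x B .] and shift item [C → . y] — shift-reduce conflict.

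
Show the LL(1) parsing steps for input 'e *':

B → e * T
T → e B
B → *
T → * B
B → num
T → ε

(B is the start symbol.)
Stack is shown with the top on the left.

Stack    Input  Action
----------------------
B $      e * $  output B → e * T
e * T $  e * $  match 'e'
* T $    * $    match '*'
T $      $      output T → ε
$        $      accept

The string is accepted.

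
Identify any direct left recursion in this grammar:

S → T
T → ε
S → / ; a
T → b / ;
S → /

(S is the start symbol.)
S → T: starts with T
T → ε: starts with ε
S → / ; a: starts with '/'
T → b / ;: starts with b
S → /: starts with '/'

No direct left recursion found.

Answer: No direct left recursion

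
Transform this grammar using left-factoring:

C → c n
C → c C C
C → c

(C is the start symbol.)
Left-factoring transforms A → αβ₁ | αβ₂ into A → αA' and A' → β₁ | β₂
(α is the longest common prefix among the alternatives). Repeat until
no nonterminal has two alternatives with a common prefix.

Round 1: C has alternatives sharing prefix 'c'. Introduce C': C → c C'
  Add: C' → n
  Add: C' → C C
  Add: C' → ε

No remaining common prefixes — done.

Resulting grammar:
C → c C'
C' → n
C' → C C
C' → ε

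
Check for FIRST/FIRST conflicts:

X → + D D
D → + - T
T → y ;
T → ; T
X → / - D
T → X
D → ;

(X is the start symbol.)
No FIRST/FIRST conflicts.

A FIRST/FIRST conflict occurs when two productions N → α and N → β for the same non-terminal have FIRST(α) ∩ FIRST(β) ≠ ∅ (with ε ∈ FIRST of a nullable right-hand side, so two nullable alternatives also conflict).

FIRST sets of the non-terminals at (or reachable through a nullable prefix from) the front of some alternative:
  FIRST(X) = { '+', '/' }

Productions for X:
  X → + D D: FIRST = { '+' }
  X → / - D: FIRST = { '/' }
Productions for D:
  D → + - T: FIRST = { '+' }
  D → ;: FIRST = { ';' }
Productions for T:
  T → y ;: FIRST = { 'y' }
  T → ; T: FIRST = { ';' }
  T → X: FIRST = { '+', '/' }

All alternatives of each non-terminal have pairwise disjoint FIRST sets.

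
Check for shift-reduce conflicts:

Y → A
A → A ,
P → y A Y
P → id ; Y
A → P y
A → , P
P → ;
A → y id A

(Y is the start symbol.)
Yes — I3: [Y → A .] vs [A → A . ,]; I10: [P → ; .] vs [A → . , P]; I11: [A → y id A .] vs [A → A . ,]; I14: [A → A , .] vs [P → . ;]

A shift-reduce conflict occurs when an LR(0) state has both:
  - a complete (reduce) item [A → α .] (dot at the end), and
  - a shift item [B → β . c γ] (dot before a terminal).

Augment with Y' → Y and build the canonical LR(0) collection (I0 = CLOSURE({[Y' → . Y]}), then GOTO on every symbol after a dot until no new states appear). It has 20 states:
  I0: { [A → . , P], [A → . A ,], [A → . P y], [A → . y id A], [P → . ;], [P → . id ; Y], [P → . y A Y], [Y → . A], [Y' → . Y] }  — shift
  I1: { [A → , . P], [P → . ;], [P → . id ; Y], [P → . y A Y] }  — shift
  I2: { [P → ; .] }  — reduce
  I3: { [A → A . ,], [Y → A .] }  — shift, reduce
  I4: { [A → P . y] }  — shift
  I5: { [Y' → Y .] }  — accept
  I6: { [P → id . ; Y] }  — shift
  I7: { [A → . , P], [A → . A ,], [A → . P y], [A → . y id A], [A → y . id A], [P → . ;], [P → . id ; Y], [P → . y A Y], [P → y . A Y] }  — shift
  I8: { [A → . , P], [A → . A ,], [A → . P y], [A → . y id A], [A → A . ,], [P → . ;], [P → . id ; Y], [P → . y A Y], [P → y A . Y], [Y → . A] }  — shift
  I9: { [A → . , P], [A → . A ,], [A → . P y], [A → . y id A], [A → y id . A], [P → . ;], [P → . id ; Y], [P → . y A Y], [P → id . ; Y] }  — shift
  I10: { [A → . , P], [A → . A ,], [A → . P y], [A → . y id A], [P → . ;], [P → . id ; Y], [P → . y A Y], [P → ; .], [P → id ; . Y], [Y → . A] }  — shift, reduce
  I11: { [A → A . ,], [A → y id A .] }  — shift, reduce
  I12: { [A → A , .] }  — reduce
  I13: { [P → id ; Y .] }  — reduce
  I14: { [A → , . P], [A → A , .], [P → . ;], [P → . id ; Y], [P → . y A Y] }  — shift, reduce
  I15: { [P → y A Y .] }  — reduce
  I16: { [A → , P .] }  — reduce
  I17: { [A → . , P], [A → . A ,], [A → . P y], [A → . y id A], [P → . ;], [P → . id ; Y], [P → . y A Y], [P → y . A Y] }  — shift
  I18: { [A → . , P], [A → . A ,], [A → . P y], [A → . y id A], [P → . ;], [P → . id ; Y], [P → . y A Y], [P → id ; . Y], [Y → . A] }  — shift
  I19: { [A → P y .] }  — reduce

I3 contains reduce item [Y → A .] and shift item [A → A . ,] — shift-reduce conflict.
I10 contains reduce item [P → ; .] and shift items [A → . , P], [A → . y id A], [P → . ;], [P → . id ; Y], [P → . y A Y] — shift-reduce conflict.
I11 contains reduce item [A → y id A .] and shift item [A → A . ,] — shift-reduce conflict.
I14 contains reduce item [A → A , .] and shift items [P → . ;], [P → . id ; Y], [P → . y A Y] — shift-reduce conflict.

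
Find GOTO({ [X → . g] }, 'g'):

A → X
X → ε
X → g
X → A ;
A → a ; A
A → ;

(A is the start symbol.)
{ [X → g .] }

GOTO(I, 'g') = CLOSURE({ [A → αX.β] : [A → α.Xβ] ∈ I, X = 'g' })

Items with dot before 'g', with the dot advanced:
  [X → . g] → [X → g .]
Closure adds nothing (no advanced item has the dot before a non-terminal).

GOTO = { [X → g .] }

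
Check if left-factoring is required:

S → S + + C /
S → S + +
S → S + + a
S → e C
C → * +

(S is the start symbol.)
Left-factoring is needed when two productions for the same non-terminal
share a common prefix on the right-hand side.

Productions for S:
  S → S + + C /
  S → S + +
  S → S + + a
  S → e C

Found common prefix 'S + +' in productions for S

Answer: Yes, S has productions with common prefix 'S + +'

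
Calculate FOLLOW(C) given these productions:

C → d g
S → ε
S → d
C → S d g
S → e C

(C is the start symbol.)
To compute FOLLOW(C), find every occurrence of C on a right-hand side N → α C β: add FIRST(β) \ {ε}, and if β is empty or nullable also add FOLLOW(N). Iterate to a fixed point.

C is the start symbol, so $ ∈ FOLLOW(C).
In S → e C: C is at the end, add FOLLOW(S)

The FOLLOW sets referred to above (computed the same way, to a fixed point):
  FOLLOW(S) = { 'd' }

Taking the union: FOLLOW(C) = { $, 'd' }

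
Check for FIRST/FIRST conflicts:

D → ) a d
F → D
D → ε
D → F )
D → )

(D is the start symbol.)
A FIRST/FIRST conflict occurs when two productions N → α and N → β for the same non-terminal have FIRST(α) ∩ FIRST(β) ≠ ∅ (with ε ∈ FIRST of a nullable right-hand side, so two nullable alternatives also conflict).

FIRST sets of the non-terminals at (or reachable through a nullable prefix from) the front of some alternative:
  FIRST(F) = { ')', ε }

Productions for D:
  D → ) a d: FIRST = { ')' }
  D → ε: FIRST = { ε }
  D → F ): FIRST = { ')' }
  D → ): FIRST = { ')' }
F has only one production, so no FIRST/FIRST conflict is possible there.

Conflict for D: D → ) a d and D → F )
  Overlap: { ')' }
Conflict for D: D → ) a d and D → )
  Overlap: { ')' }
Conflict for D: D → F ) and D → )
  Overlap: { ')' }

Answer: Yes. D → ')' a d / D → F ')' on { ')' }; D → ')' a d / D → ')' on { ')' }; D → F ')' / D → ')' on { ')' }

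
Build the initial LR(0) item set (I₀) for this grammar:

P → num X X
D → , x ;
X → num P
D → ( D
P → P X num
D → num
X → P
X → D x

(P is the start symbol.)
First, augment the grammar with P' → P
I₀ = CLOSURE({ [P' → . P] }):
  [P' → . P] has the dot before P: add [P → . num X X], [P → . P X num]
No further items can be added.

I₀ = { [P → . P X num], [P → . num X X], [P' → . P] }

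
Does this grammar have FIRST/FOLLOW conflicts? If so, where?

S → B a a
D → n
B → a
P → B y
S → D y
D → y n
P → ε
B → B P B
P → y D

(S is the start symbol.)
Nullable non-terminals: P.
FIRST sets used below: FIRST(B) = { 'a' }

P: nullable alternative(s) P → ε; FOLLOW(P) = { 'a' }
  P → B y: FIRST \ {ε} = { 'a' } — overlaps FOLLOW(P) on { 'a' }: CONFLICT
  P → ε: FIRST \ {ε} = { } — this is the only nullable alternative, skip
  P → y D: FIRST \ {ε} = { 'y' } — disjoint from FOLLOW(P)

B, D, S have no nullable alternative, so no FIRST/FOLLOW check is needed there.

So the grammar has 1 FIRST/FOLLOW conflict (marked CONFLICT above).

Answer: Yes. P → B y with FOLLOW(P) on { 'a' }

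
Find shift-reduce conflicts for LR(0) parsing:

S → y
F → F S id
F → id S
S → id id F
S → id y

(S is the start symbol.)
Yes — I6: [S → id id F .] vs [S → . id id F]

A shift-reduce conflict occurs when an LR(0) state has both:
  - a complete (reduce) item [A → α .] (dot at the end), and
  - a shift item [B → β . c γ] (dot before a terminal).

Augment with S' → S and build the canonical LR(0) collection (I0 = CLOSURE({[S' → . S]}), then GOTO on every symbol after a dot until no new states appear). It has 11 states:
  I0: { [S → . id id F], [S → . id y], [S → . y], [S' → . S] }  — shift
  I1: { [S' → S .] }  — accept
  I2: { [S → id . id F], [S → id . y] }  — shift
  I3: { [S → y .] }  — reduce
  I4: { [F → . F S id], [F → . id S], [S → id id . F] }  — shift
  I5: { [S → id y .] }  — reduce
  I6: { [F → F . S id], [S → . id id F], [S → . id y], [S → . y], [S → id id F .] }  — shift, reduce
  I7: { [F → id . S], [S → . id id F], [S → . id y], [S → . y] }  — shift
  I8: { [F → id S .] }  — reduce
  I9: { [F → F S . id] }  — shift
  I10: { [F → F S id .] }  — reduce

I6 contains reduce item [S → id id F .] and shift items [S → . id id F], [S → . id y], [S → . y] — shift-reduce conflict.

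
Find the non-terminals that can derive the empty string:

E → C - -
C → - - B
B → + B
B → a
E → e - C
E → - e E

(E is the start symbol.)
A non-terminal is nullable if it can derive ε (the empty string): either it has an ε-production, or it has a production whose right-hand side consists entirely of nullable non-terminals.

There are no ε-productions, so no non-terminal can derive ε.
No non-terminals are nullable.

Answer: None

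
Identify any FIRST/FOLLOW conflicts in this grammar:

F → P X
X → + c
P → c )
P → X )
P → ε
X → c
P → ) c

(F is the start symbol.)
Yes. P → c ')' with FOLLOW(P) on { 'c' }; P → X ')' with FOLLOW(P) on { '+', 'c' }

A FIRST/FOLLOW conflict occurs when a non-terminal N has a nullable alternative N → β (β ⇒* ε) and another alternative N → α with FIRST(α) ∩ FOLLOW(N) ≠ ∅: on such a lookahead the parser cannot decide between expanding α and letting N vanish via β.

Nullable non-terminals: P.
FIRST sets used below: FIRST(X) = { '+', 'c' }

P: nullable alternative(s) P → ε; FOLLOW(P) = { '+', 'c' }
  P → c ): FIRST \ {ε} = { 'c' } — overlaps FOLLOW(P) on { 'c' }: CONFLICT
  P → X ): FIRST \ {ε} = { '+', 'c' } — overlaps FOLLOW(P) on { '+', 'c' }: CONFLICT
  P → ε: FIRST \ {ε} = { } — this is the only nullable alternative, skip
  P → ) c: FIRST \ {ε} = { ')' } — disjoint from FOLLOW(P)

F, X have no nullable alternative, so no FIRST/FOLLOW check is needed there.

So the grammar has 2 FIRST/FOLLOW conflicts (marked CONFLICT above).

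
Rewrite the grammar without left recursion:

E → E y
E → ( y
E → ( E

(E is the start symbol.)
E is directly left-recursive. The standard transformation for
  A → A α₁ | ... | A α_m | β₁ | ... | β_n
is
  A  → β₁ A' | ... | β_n A'
  A' → α₁ A' | ... | α_m A' | ε

E → ( y becomes E → ( y E'
E → ( E becomes E → ( E E'
E → E y becomes E' → y E'
Add E' → ε

Resulting grammar:
E → ( y E'
E → ( E E'
E' → y E'
E' → ε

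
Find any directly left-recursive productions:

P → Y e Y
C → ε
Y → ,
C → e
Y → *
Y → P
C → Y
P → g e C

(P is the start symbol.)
Direct left recursion occurs when N → N α for some non-terminal N (the right-hand side begins with the left-hand side itself).

P → Y e Y: starts with Y
C → ε: starts with ε
Y → ,: starts with ','
C → e: starts with e
Y → *: starts with '*'
Y → P: starts with P
C → Y: starts with Y
P → g e C: starts with g

No direct left recursion found.

Answer: No direct left recursion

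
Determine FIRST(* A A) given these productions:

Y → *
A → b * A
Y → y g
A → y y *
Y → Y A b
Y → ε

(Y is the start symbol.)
To compute FIRST(* A A), process the symbols left to right:
Symbol * is a terminal. Add '*' and stop.
FIRST(* A A) = { '*' }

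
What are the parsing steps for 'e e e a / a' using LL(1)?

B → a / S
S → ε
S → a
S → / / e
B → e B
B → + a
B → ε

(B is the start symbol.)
Stack is shown with the top on the left.

Stack    Input          Action
------------------------------
B $      e e e a / a $  output B → e B
e B $    e e e a / a $  match 'e'
B $      e e a / a $    output B → e B
e B $    e e a / a $    match 'e'
B $      e a / a $      output B → e B
e B $    e a / a $      match 'e'
B $      a / a $        output B → a / S
a / S $  a / a $        match 'a'
/ S $    / a $          match '/'
S $      a $            output S → a
a $      a $            match 'a'
$        $              accept

The string is accepted.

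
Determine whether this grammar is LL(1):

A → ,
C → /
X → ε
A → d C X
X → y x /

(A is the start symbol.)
Yes, the grammar is LL(1).

Relevant sets:
  FOLLOW(X) = { $ }

For A:
  PREDICT(A → ',') = { ',' }
  PREDICT(A → d C X) = { 'd' }
For X:
  PREDICT(X → ε) = { $ }
  PREDICT(X → y x '/') = { 'y' }
C has a single production, so nothing to check there.

All predict sets are disjoint. The grammar IS LL(1).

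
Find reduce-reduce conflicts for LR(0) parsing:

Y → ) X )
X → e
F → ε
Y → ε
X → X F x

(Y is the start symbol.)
No reduce-reduce conflicts

Augment with Y' → Y and build the canonical LR(0) collection (I0 = CLOSURE({[Y' → . Y]}), then GOTO on every symbol after a dot until no new states appear). It has 8 states:
  I0: { [Y → . ) X )], [Y → .], [Y' → . Y] }  — shift, reduce
  I1: { [X → . X F x], [X → . e], [Y → ) . X )] }  — shift
  I2: { [Y' → Y .] }  — accept
  I3: { [F → .], [X → X . F x], [Y → ) X . )] }  — shift, reduce
  I4: { [X → e .] }  — reduce
  I5: { [Y → ) X ) .] }  — reduce
  I6: { [X → X F . x] }  — shift
  I7: { [X → X F x .] }  — reduce

No state contains more than one complete item.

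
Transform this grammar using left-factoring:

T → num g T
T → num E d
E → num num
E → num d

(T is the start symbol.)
T → num T'
T' → g T
T' → E d
E → num E'
E' → num
E' → d

Left-factoring transforms A → αβ₁ | αβ₂ into A → αA' and A' → β₁ | β₂
(α is the longest common prefix among the alternatives). Repeat until
no nonterminal has two alternatives with a common prefix.

Round 1: T has alternatives sharing prefix 'num'. Introduce T': T → num T'
  Add: T' → g T
  Add: T' → E d

Round 2: E has alternatives sharing prefix 'num'. Introduce E': E → num E'
  Add: E' → num
  Add: E' → d

No remaining common prefixes — done.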